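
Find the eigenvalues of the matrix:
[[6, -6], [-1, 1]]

Characteristic equation: det(A - λI) = 0
λ² - (trace)λ + (det) = 0
trace = 6 + 1 = 7, det = (6)(1) - (-6)(-1) = 0
λ² - (7)λ + (0) = 0
λ = (7 ± √((7)² - 4·(0))) / 2 = (7 ± √49) / 2
Solving: λ = 0, 7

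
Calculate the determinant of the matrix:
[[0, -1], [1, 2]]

For a 2×2 matrix [[a, b], [c, d]], det = ad - bc
det = (0)(2) - (-1)(1) = 0 - -1 = 1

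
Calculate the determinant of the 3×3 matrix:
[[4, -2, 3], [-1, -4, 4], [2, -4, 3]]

Expansion along first row:
det = 4·det([[-4,4],[-4,3]]) - -2·det([[-1,4],[2,3]]) + 3·det([[-1,-4],[2,-4]])
    = 4·(-4·3 - 4·-4) - -2·(-1·3 - 4·2) + 3·(-1·-4 - -4·2)
    = 4·4 - -2·-11 + 3·12
    = 16 + -22 + 36 = 30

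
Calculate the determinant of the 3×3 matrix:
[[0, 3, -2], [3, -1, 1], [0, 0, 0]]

Expansion along first row:
det = 0·det([[-1,1],[0,0]]) - 3·det([[3,1],[0,0]]) + -2·det([[3,-1],[0,0]])
    = 0·(-1·0 - 1·0) - 3·(3·0 - 1·0) + -2·(3·0 - -1·0)
    = 0·0 - 3·0 + -2·0
    = 0 + 0 + 0 = 0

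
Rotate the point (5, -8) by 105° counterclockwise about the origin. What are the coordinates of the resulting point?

Rotation matrix for 105°: [[cos 105°, -sin 105°], [sin 105°, cos 105°]] ≈ [[-0.258819, -0.965926], [0.965926, -0.258819]]
[[-0.258819, -0.965926], [0.965926, -0.258819]] × [5, -8]ᵀ ≈ [6.4333, 6.9002]ᵀ
Result: (6.4333, 6.9002)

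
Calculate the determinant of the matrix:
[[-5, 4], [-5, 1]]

For a 2×2 matrix [[a, b], [c, d]], det = ad - bc
det = (-5)(1) - (4)(-5) = -5 - -20 = 15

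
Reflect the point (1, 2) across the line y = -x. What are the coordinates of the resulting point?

Reflection across line y = -x: (1, 2) → (-2, -1)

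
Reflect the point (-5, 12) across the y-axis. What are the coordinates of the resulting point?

Reflection across y-axis: (-5, 12) → (5, 12)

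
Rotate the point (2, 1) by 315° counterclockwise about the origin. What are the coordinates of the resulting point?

Rotation matrix for 315°: [[cos 315°, -sin 315°], [sin 315°, cos 315°]] ≈ [[0.707107, 0.707107], [-0.707107, 0.707107]]
[[0.707107, 0.707107], [-0.707107, 0.707107]] × [2, 1]ᵀ ≈ [2.1213, -0.7071]ᵀ
Result: (2.1213, -0.7071)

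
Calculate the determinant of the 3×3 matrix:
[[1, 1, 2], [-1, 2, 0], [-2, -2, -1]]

Expansion along first row:
det = 1·det([[2,0],[-2,-1]]) - 1·det([[-1,0],[-2,-1]]) + 2·det([[-1,2],[-2,-2]])
    = 1·(2·-1 - 0·-2) - 1·(-1·-1 - 0·-2) + 2·(-1·-2 - 2·-2)
    = 1·-2 - 1·1 + 2·6
    = -2 + -1 + 12 = 9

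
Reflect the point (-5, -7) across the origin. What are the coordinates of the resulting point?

Reflection across origin: (-5, -7) → (5, 7)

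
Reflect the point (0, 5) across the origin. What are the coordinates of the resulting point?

Reflection across origin: (0, 5) → (0, -5)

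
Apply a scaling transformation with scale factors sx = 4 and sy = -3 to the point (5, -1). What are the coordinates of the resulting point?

Scaling matrix:
[[4, 0], [0, -3]]
Result: (5 × 4, -1 × -3) = (20, 3)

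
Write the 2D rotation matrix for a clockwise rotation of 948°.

Rotation matrix formula: [[cos θ, -sin θ], [sin θ, cos θ]]
A clockwise rotation by 948° is equivalent to a counterclockwise rotation by -948°.
For θ = -948°:
cos(-948°) = -0.6691
sin(-948°) = 0.7431
Result: [[-0.6691, -0.7431], [0.7431, -0.6691]]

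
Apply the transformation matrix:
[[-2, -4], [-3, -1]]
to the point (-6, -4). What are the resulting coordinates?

Matrix multiplication:
[[-2, -4], [-3, -1]] × [-6, -4]ᵀ
= [(-2)(-6) + (-4)(-4), (-3)(-6) + (-1)(-4)]ᵀ
= [28, 22]ᵀ
Result: (28, 22)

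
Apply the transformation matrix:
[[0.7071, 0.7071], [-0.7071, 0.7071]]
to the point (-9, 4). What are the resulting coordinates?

Matrix multiplication:
[[0.7071, 0.7071], [-0.7071, 0.7071]] × [-9, 4]ᵀ
= [(0.7071)(-9) + (0.7071)(4), (-0.7071)(-9) + (0.7071)(4)]ᵀ
= [-3.5355, 9.1923]ᵀ
Result: (-3.5355, 9.1923)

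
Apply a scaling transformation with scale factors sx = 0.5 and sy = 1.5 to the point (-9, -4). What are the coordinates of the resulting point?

Scaling matrix:
[[0.50, 0], [0, 1.50]]
Result: (-9 × 0.5, -4 × 1.5) = (-4.5, -6)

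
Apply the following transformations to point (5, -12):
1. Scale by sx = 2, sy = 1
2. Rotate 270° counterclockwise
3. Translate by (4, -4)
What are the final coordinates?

Step 1: Scale → (10, -12)
Step 2: Rotate 270° → (-12, -10)
Step 3: Translate → (-8, -14)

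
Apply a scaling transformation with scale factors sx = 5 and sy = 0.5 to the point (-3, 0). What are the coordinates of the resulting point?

Scaling matrix:
[[5, 0], [0, 0.50]]
Result: (-3 × 5, 0 × 0.5) = (-15, 0)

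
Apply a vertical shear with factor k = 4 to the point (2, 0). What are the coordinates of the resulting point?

Shear matrix for vertical shear with factor k = 4:
[[1, 0], [4, 1]]
Result: (2, 0) → (2, 8)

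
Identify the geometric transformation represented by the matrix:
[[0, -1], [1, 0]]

This matrix represents: rotation by 90° counterclockwise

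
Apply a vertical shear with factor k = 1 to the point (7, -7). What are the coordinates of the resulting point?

Shear matrix for vertical shear with factor k = 1:
[[1, 0], [1, 1]]
Result: (7, -7) → (7, 0)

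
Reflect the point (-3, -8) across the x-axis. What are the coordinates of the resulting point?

Reflection across x-axis: (-3, -8) → (-3, 8)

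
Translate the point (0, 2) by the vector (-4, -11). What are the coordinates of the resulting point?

Translation by (-4, -11) (homogeneous matrix [[1, 0, -4], [0, 1, -11], [0, 0, 1]]):
x' = 0 + -4 = -4
y' = 2 + -11 = -9
Result: (-4, -9)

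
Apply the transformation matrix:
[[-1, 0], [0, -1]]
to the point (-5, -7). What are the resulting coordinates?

Matrix multiplication:
[[-1, 0], [0, -1]] × [-5, -7]ᵀ
= [(-1)(-5) + (0)(-7), (0)(-5) + (-1)(-7)]ᵀ
= [5, 7]ᵀ
Result: (5, 7)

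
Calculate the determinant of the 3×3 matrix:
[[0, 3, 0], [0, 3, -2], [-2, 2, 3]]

Expansion along first row:
det = 0·det([[3,-2],[2,3]]) - 3·det([[0,-2],[-2,3]]) + 0·det([[0,3],[-2,2]])
    = 0·(3·3 - -2·2) - 3·(0·3 - -2·-2) + 0·(0·2 - 3·-2)
    = 0·13 - 3·-4 + 0·6
    = 0 + 12 + 0 = 12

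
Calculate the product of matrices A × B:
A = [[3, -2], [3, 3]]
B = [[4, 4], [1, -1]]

Matrix multiplication:
C[0][0] = 3×4 + -2×1 = 10
C[0][1] = 3×4 + -2×-1 = 14
C[1][0] = 3×4 + 3×1 = 15
C[1][1] = 3×4 + 3×-1 = 9
Result: [[10, 14], [15, 9]]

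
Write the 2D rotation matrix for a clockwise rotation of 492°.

Rotation matrix formula: [[cos θ, -sin θ], [sin θ, cos θ]]
A clockwise rotation by 492° is equivalent to a counterclockwise rotation by -492°.
For θ = -492°:
cos(-492°) = -0.6691
sin(-492°) = -0.7431
Result: [[-0.6691, 0.7431], [-0.7431, -0.6691]]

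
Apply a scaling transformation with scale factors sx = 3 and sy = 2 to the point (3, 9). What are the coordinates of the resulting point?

Scaling matrix:
[[3, 0], [0, 2]]
Result: (3 × 3, 9 × 2) = (9, 18)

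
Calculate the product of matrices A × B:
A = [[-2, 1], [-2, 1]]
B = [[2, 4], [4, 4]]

Matrix multiplication:
C[0][0] = -2×2 + 1×4 = 0
C[0][1] = -2×4 + 1×4 = -4
C[1][0] = -2×2 + 1×4 = 0
C[1][1] = -2×4 + 1×4 = -4
Result: [[0, -4], [0, -4]]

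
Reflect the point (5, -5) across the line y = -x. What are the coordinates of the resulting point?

Reflection across line y = -x: (5, -5) → (5, -5)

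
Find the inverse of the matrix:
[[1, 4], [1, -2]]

For [[a,b],[c,d]], inverse = (1/det)·[[d,-b],[-c,a]]
det = (1)(-2) - (4)(1) = -2 - 4 = -6
Inverse = (1/-6)·[[-2, -4], [-1, 1]]
= [[1/3, 2/3], [1/6, -1/6]]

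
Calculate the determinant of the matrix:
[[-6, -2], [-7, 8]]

For a 2×2 matrix [[a, b], [c, d]], det = ad - bc
det = (-6)(8) - (-2)(-7) = -48 - 14 = -62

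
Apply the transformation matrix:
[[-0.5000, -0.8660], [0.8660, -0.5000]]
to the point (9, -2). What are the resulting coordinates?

Matrix multiplication:
[[-0.5000, -0.8660], [0.8660, -0.5000]] × [9, -2]ᵀ
= [(-0.5000)(9) + (-0.8660)(-2), (0.8660)(9) + (-0.5000)(-2)]ᵀ
= [-2.7680, 8.7940]ᵀ
Result: (-2.7680, 8.7940)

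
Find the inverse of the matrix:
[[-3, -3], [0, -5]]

For [[a,b],[c,d]], inverse = (1/det)·[[d,-b],[-c,a]]
det = (-3)(-5) - (-3)(0) = 15 - 0 = 15
Inverse = (1/15)·[[-5, 3], [0, -3]]
= [[-1/3, 1/5], [0, -1/5]]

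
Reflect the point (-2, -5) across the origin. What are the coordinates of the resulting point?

Reflection across origin: (-2, -5) → (2, 5)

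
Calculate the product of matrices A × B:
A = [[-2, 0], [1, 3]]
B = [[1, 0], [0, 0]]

Matrix multiplication:
C[0][0] = -2×1 + 0×0 = -2
C[0][1] = -2×0 + 0×0 = 0
C[1][0] = 1×1 + 3×0 = 1
C[1][1] = 1×0 + 3×0 = 0
Result: [[-2, 0], [1, 0]]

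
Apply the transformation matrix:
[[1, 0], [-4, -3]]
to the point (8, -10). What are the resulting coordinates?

Matrix multiplication:
[[1, 0], [-4, -3]] × [8, -10]ᵀ
= [(1)(8) + (0)(-10), (-4)(8) + (-3)(-10)]ᵀ
= [8, -2]ᵀ
Result: (8, -2)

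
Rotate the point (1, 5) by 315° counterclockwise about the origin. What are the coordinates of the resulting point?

Rotation matrix for 315°: [[cos 315°, -sin 315°], [sin 315°, cos 315°]] ≈ [[0.707107, 0.707107], [-0.707107, 0.707107]]
[[0.707107, 0.707107], [-0.707107, 0.707107]] × [1, 5]ᵀ ≈ [4.2426, 2.8284]ᵀ
Result: (4.2426, 2.8284)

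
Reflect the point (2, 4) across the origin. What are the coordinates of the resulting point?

Reflection across origin: (2, 4) → (-2, -4)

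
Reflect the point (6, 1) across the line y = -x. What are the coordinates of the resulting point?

Reflection across line y = -x: (6, 1) → (-1, -6)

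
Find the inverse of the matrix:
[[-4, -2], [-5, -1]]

For [[a,b],[c,d]], inverse = (1/det)·[[d,-b],[-c,a]]
det = (-4)(-1) - (-2)(-5) = 4 - 10 = -6
Inverse = (1/-6)·[[-1, 2], [5, -4]]
= [[1/6, -1/3], [-5/6, 2/3]]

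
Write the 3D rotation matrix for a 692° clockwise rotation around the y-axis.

Rotation matrix for clockwise 692° around y-axis:
A clockwise rotation by 692° is a counterclockwise rotation by -692°.
cos(-692°) = 0.8829, sin(-692°) = 0.4695
Result: [[0.8829, 0, 0.4695], [0, 1, 0], [-0.4695, 0, 0.8829]]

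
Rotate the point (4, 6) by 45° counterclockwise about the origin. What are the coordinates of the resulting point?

Rotation matrix for 45°: [[cos 45°, -sin 45°], [sin 45°, cos 45°]] ≈ [[0.707107, -0.707107], [0.707107, 0.707107]]
[[0.707107, -0.707107], [0.707107, 0.707107]] × [4, 6]ᵀ ≈ [-1.4142, 7.0711]ᵀ
Result: (-1.4142, 7.0711)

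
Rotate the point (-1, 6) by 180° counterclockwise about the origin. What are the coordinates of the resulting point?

Rotation matrix for 180°: [[cos 180°, -sin 180°], [sin 180°, cos 180°]] = [[-1, 0], [0, -1]]
[[-1, 0], [0, -1]] × [-1, 6]ᵀ = [1, -6]ᵀ
Result: (1, -6)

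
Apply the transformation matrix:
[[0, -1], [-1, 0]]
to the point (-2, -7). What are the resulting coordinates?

Matrix multiplication:
[[0, -1], [-1, 0]] × [-2, -7]ᵀ
= [(0)(-2) + (-1)(-7), (-1)(-2) + (0)(-7)]ᵀ
= [7, 2]ᵀ
Result: (7, 2)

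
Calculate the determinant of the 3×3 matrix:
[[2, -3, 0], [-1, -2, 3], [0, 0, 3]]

Expansion along first row:
det = 2·det([[-2,3],[0,3]]) - -3·det([[-1,3],[0,3]]) + 0·det([[-1,-2],[0,0]])
    = 2·(-2·3 - 3·0) - -3·(-1·3 - 3·0) + 0·(-1·0 - -2·0)
    = 2·-6 - -3·-3 + 0·0
    = -12 + -9 + 0 = -21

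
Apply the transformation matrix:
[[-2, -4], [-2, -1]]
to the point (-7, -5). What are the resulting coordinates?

Matrix multiplication:
[[-2, -4], [-2, -1]] × [-7, -5]ᵀ
= [(-2)(-7) + (-4)(-5), (-2)(-7) + (-1)(-5)]ᵀ
= [34, 19]ᵀ
Result: (34, 19)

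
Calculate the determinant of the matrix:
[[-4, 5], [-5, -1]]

For a 2×2 matrix [[a, b], [c, d]], det = ad - bc
det = (-4)(-1) - (5)(-5) = 4 - -25 = 29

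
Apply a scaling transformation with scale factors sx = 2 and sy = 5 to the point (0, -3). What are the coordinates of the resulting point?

Scaling matrix:
[[2, 0], [0, 5]]
Result: (0 × 2, -3 × 5) = (0, -15)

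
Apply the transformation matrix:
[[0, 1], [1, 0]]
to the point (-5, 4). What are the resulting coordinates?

Matrix multiplication:
[[0, 1], [1, 0]] × [-5, 4]ᵀ
= [(0)(-5) + (1)(4), (1)(-5) + (0)(4)]ᵀ
= [4, -5]ᵀ
Result: (4, -5)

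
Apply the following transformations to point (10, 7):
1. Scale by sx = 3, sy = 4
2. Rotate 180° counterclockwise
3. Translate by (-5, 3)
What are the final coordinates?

Step 1: Scale → (30, 28)
Step 2: Rotate 180° → (-30, -28)
Step 3: Translate → (-35, -25)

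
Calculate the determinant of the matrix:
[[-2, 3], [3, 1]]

For a 2×2 matrix [[a, b], [c, d]], det = ad - bc
det = (-2)(1) - (3)(3) = -2 - 9 = -11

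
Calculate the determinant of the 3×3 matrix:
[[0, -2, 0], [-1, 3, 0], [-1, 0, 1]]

Expansion along first row:
det = 0·det([[3,0],[0,1]]) - -2·det([[-1,0],[-1,1]]) + 0·det([[-1,3],[-1,0]])
    = 0·(3·1 - 0·0) - -2·(-1·1 - 0·-1) + 0·(-1·0 - 3·-1)
    = 0·3 - -2·-1 + 0·3
    = 0 + -2 + 0 = -2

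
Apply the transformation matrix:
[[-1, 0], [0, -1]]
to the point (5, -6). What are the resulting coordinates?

Matrix multiplication:
[[-1, 0], [0, -1]] × [5, -6]ᵀ
= [(-1)(5) + (0)(-6), (0)(5) + (-1)(-6)]ᵀ
= [-5, 6]ᵀ
Result: (-5, 6)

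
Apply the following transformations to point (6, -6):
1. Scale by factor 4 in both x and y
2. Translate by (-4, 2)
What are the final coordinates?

Step 1: Scale (6, -6) by 4 → (24, -24)
Step 2: Translate by (-4, 2) → (20, -22)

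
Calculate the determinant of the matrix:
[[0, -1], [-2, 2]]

For a 2×2 matrix [[a, b], [c, d]], det = ad - bc
det = (0)(2) - (-1)(-2) = 0 - 2 = -2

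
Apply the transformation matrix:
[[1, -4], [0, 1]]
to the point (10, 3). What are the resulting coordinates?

Matrix multiplication:
[[1, -4], [0, 1]] × [10, 3]ᵀ
= [(1)(10) + (-4)(3), (0)(10) + (1)(3)]ᵀ
= [-2, 3]ᵀ
Result: (-2, 3)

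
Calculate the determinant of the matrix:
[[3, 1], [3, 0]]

For a 2×2 matrix [[a, b], [c, d]], det = ad - bc
det = (3)(0) - (1)(3) = 0 - 3 = -3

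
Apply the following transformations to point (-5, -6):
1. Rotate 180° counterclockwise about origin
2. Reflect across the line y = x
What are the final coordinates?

Step 1: Rotate 180° → (5, 6)
Step 2: Reflect across line y = x → (6, 5)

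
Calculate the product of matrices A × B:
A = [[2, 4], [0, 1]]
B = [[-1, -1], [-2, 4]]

Matrix multiplication:
C[0][0] = 2×-1 + 4×-2 = -10
C[0][1] = 2×-1 + 4×4 = 14
C[1][0] = 0×-1 + 1×-2 = -2
C[1][1] = 0×-1 + 1×4 = 4
Result: [[-10, 14], [-2, 4]]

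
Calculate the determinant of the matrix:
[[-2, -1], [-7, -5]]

For a 2×2 matrix [[a, b], [c, d]], det = ad - bc
det = (-2)(-5) - (-1)(-7) = 10 - 7 = 3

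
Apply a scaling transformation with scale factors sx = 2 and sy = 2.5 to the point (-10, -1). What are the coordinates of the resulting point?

Scaling matrix:
[[2, 0], [0, 2.50]]
Result: (-10 × 2, -1 × 2.5) = (-20, -2.5)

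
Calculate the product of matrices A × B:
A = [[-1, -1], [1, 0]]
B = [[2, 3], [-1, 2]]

Matrix multiplication:
C[0][0] = -1×2 + -1×-1 = -1
C[0][1] = -1×3 + -1×2 = -5
C[1][0] = 1×2 + 0×-1 = 2
C[1][1] = 1×3 + 0×2 = 3
Result: [[-1, -5], [2, 3]]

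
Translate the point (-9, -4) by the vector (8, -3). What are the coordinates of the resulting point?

Translation by (8, -3) (homogeneous matrix [[1, 0, 8], [0, 1, -3], [0, 0, 1]]):
x' = -9 + 8 = -1
y' = -4 + -3 = -7
Result: (-1, -7)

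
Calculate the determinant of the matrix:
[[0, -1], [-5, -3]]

For a 2×2 matrix [[a, b], [c, d]], det = ad - bc
det = (0)(-3) - (-1)(-5) = 0 - 5 = -5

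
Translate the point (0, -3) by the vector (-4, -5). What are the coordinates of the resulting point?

Translation by (-4, -5) (homogeneous matrix [[1, 0, -4], [0, 1, -5], [0, 0, 1]]):
x' = 0 + -4 = -4
y' = -3 + -5 = -8
Result: (-4, -8)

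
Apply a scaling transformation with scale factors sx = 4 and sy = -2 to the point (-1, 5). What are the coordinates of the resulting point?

Scaling matrix:
[[4, 0], [0, -2]]
Result: (-1 × 4, 5 × -2) = (-4, -10)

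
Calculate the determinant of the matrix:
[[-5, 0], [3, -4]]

For a 2×2 matrix [[a, b], [c, d]], det = ad - bc
det = (-5)(-4) - (0)(3) = 20 - 0 = 20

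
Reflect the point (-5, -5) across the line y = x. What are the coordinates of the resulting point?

Reflection across line y = x: (-5, -5) → (-5, -5)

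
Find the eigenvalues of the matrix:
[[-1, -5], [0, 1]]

Characteristic equation: det(A - λI) = 0
λ² - (trace)λ + (det) = 0
trace = -1 + 1 = 0, det = (-1)(1) - (-5)(0) = -1
λ² - (0)λ + (-1) = 0
λ = (0 ± √((0)² - 4·(-1))) / 2 = (0 ± √4) / 2
Solving: λ = -1, 1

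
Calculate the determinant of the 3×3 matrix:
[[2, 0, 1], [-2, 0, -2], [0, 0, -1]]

Expansion along first row:
det = 2·det([[0,-2],[0,-1]]) - 0·det([[-2,-2],[0,-1]]) + 1·det([[-2,0],[0,0]])
    = 2·(0·-1 - -2·0) - 0·(-2·-1 - -2·0) + 1·(-2·0 - 0·0)
    = 2·0 - 0·2 + 1·0
    = 0 + 0 + 0 = 0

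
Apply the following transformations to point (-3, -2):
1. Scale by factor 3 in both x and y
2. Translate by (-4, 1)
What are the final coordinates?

Step 1: Scale (-3, -2) by 3 → (-9, -6)
Step 2: Translate by (-4, 1) → (-13, -5)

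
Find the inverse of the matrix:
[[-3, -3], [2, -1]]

For [[a,b],[c,d]], inverse = (1/det)·[[d,-b],[-c,a]]
det = (-3)(-1) - (-3)(2) = 3 - -6 = 9
Inverse = (1/9)·[[-1, 3], [-2, -3]]
= [[-1/9, 1/3], [-2/9, -1/3]]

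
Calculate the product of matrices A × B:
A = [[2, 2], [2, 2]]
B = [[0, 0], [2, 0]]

Matrix multiplication:
C[0][0] = 2×0 + 2×2 = 4
C[0][1] = 2×0 + 2×0 = 0
C[1][0] = 2×0 + 2×2 = 4
C[1][1] = 2×0 + 2×0 = 0
Result: [[4, 0], [4, 0]]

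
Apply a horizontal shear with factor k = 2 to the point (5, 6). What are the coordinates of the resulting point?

Shear matrix for horizontal shear with factor k = 2:
[[1, 2], [0, 1]]
Result: (5, 6) → (17, 6)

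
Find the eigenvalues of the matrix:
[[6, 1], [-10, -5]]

Characteristic equation: det(A - λI) = 0
λ² - (trace)λ + (det) = 0
trace = 6 + -5 = 1, det = (6)(-5) - (1)(-10) = -20
λ² - (1)λ + (-20) = 0
λ = (1 ± √((1)² - 4·(-20))) / 2 = (1 ± √81) / 2
Solving: λ = -4, 5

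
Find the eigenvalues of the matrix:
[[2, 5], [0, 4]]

Characteristic equation: det(A - λI) = 0
λ² - (trace)λ + (det) = 0
trace = 2 + 4 = 6, det = (2)(4) - (5)(0) = 8
λ² - (6)λ + (8) = 0
λ = (6 ± √((6)² - 4·(8))) / 2 = (6 ± √4) / 2
Solving: λ = 2, 4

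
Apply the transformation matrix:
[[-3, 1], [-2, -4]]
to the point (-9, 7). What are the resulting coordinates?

Matrix multiplication:
[[-3, 1], [-2, -4]] × [-9, 7]ᵀ
= [(-3)(-9) + (1)(7), (-2)(-9) + (-4)(7)]ᵀ
= [34, -10]ᵀ
Result: (34, -10)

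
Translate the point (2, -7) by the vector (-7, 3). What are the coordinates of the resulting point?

Translation by (-7, 3) (homogeneous matrix [[1, 0, -7], [0, 1, 3], [0, 0, 1]]):
x' = 2 + -7 = -5
y' = -7 + 3 = -4
Result: (-5, -4)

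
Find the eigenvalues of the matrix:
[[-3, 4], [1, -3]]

Characteristic equation: det(A - λI) = 0
λ² - (trace)λ + (det) = 0
trace = -3 + -3 = -6, det = (-3)(-3) - (4)(1) = 5
λ² - (-6)λ + (5) = 0
λ = (-6 ± √((-6)² - 4·(5))) / 2 = (-6 ± √16) / 2
Solving: λ = -5, -1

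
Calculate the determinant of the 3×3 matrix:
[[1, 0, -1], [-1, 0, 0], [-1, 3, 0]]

Expansion along first row:
det = 1·det([[0,0],[3,0]]) - 0·det([[-1,0],[-1,0]]) + -1·det([[-1,0],[-1,3]])
    = 1·(0·0 - 0·3) - 0·(-1·0 - 0·-1) + -1·(-1·3 - 0·-1)
    = 1·0 - 0·0 + -1·-3
    = 0 + 0 + 3 = 3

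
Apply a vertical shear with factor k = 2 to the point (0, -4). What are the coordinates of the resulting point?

Shear matrix for vertical shear with factor k = 2:
[[1, 0], [2, 1]]
Result: (0, -4) → (0, -4)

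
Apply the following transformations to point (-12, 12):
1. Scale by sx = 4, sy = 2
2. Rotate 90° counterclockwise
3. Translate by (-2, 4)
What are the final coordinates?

Step 1: Scale → (-48, 24)
Step 2: Rotate 90° → (-24, -48)
Step 3: Translate → (-26, -44)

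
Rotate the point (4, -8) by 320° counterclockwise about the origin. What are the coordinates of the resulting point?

Rotation matrix for 320°: [[cos 320°, -sin 320°], [sin 320°, cos 320°]] ≈ [[0.766044, 0.642788], [-0.642788, 0.766044]]
[[0.766044, 0.642788], [-0.642788, 0.766044]] × [4, -8]ᵀ ≈ [-2.0781, -8.6995]ᵀ
Result: (-2.0781, -8.6995)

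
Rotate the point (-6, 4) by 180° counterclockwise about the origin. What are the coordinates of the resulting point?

Rotation matrix for 180°: [[cos 180°, -sin 180°], [sin 180°, cos 180°]] = [[-1, 0], [0, -1]]
[[-1, 0], [0, -1]] × [-6, 4]ᵀ = [6, -4]ᵀ
Result: (6, -4)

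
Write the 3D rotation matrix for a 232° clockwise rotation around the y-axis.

Rotation matrix for clockwise 232° around y-axis:
A clockwise rotation by 232° is a counterclockwise rotation by -232°.
cos(-232°) = -0.6157, sin(-232°) = 0.7880
Result: [[-0.6157, 0, 0.7880], [0, 1, 0], [-0.7880, 0, -0.6157]]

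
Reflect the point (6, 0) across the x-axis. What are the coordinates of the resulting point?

Reflection across x-axis: (6, 0) → (6, 0)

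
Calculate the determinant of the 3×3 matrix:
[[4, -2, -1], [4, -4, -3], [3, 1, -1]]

Expansion along first row:
det = 4·det([[-4,-3],[1,-1]]) - -2·det([[4,-3],[3,-1]]) + -1·det([[4,-4],[3,1]])
    = 4·(-4·-1 - -3·1) - -2·(4·-1 - -3·3) + -1·(4·1 - -4·3)
    = 4·7 - -2·5 + -1·16
    = 28 + 10 + -16 = 22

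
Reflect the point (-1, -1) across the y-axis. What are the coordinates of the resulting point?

Reflection across y-axis: (-1, -1) → (1, -1)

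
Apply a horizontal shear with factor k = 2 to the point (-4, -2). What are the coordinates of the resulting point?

Shear matrix for horizontal shear with factor k = 2:
[[1, 2], [0, 1]]
Result: (-4, -2) → (-8, -2)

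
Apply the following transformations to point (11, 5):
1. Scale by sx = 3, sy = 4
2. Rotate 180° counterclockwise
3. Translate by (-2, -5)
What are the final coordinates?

Step 1: Scale → (33, 20)
Step 2: Rotate 180° → (-33, -20)
Step 3: Translate → (-35, -25)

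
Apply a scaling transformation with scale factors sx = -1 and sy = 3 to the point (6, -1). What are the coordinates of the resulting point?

Scaling matrix:
[[-1, 0], [0, 3]]
Result: (6 × -1, -1 × 3) = (-6, -3)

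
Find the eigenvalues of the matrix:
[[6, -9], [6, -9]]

Characteristic equation: det(A - λI) = 0
λ² - (trace)λ + (det) = 0
trace = 6 + -9 = -3, det = (6)(-9) - (-9)(6) = 0
λ² - (-3)λ + (0) = 0
λ = (-3 ± √((-3)² - 4·(0))) / 2 = (-3 ± √9) / 2
Solving: λ = -3, 0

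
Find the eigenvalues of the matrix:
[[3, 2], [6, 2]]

Characteristic equation: det(A - λI) = 0
λ² - (trace)λ + (det) = 0
trace = 3 + 2 = 5, det = (3)(2) - (2)(6) = -6
λ² - (5)λ + (-6) = 0
λ = (5 ± √((5)² - 4·(-6))) / 2 = (5 ± √49) / 2
Solving: λ = -1, 6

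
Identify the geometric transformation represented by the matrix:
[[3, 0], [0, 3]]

This matrix represents: uniform scaling by factor 3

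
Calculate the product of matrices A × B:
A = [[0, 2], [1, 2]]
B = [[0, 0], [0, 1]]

Matrix multiplication:
C[0][0] = 0×0 + 2×0 = 0
C[0][1] = 0×0 + 2×1 = 2
C[1][0] = 1×0 + 2×0 = 0
C[1][1] = 1×0 + 2×1 = 2
Result: [[0, 2], [0, 2]]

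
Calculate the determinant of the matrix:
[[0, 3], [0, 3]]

For a 2×2 matrix [[a, b], [c, d]], det = ad - bc
det = (0)(3) - (3)(0) = 0 - 0 = 0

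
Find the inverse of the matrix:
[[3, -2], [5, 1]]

For [[a,b],[c,d]], inverse = (1/det)·[[d,-b],[-c,a]]
det = (3)(1) - (-2)(5) = 3 - -10 = 13
Inverse = (1/13)·[[1, 2], [-5, 3]]
= [[1/13, 2/13], [-5/13, 3/13]]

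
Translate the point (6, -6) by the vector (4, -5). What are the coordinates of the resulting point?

Translation by (4, -5) (homogeneous matrix [[1, 0, 4], [0, 1, -5], [0, 0, 1]]):
x' = 6 + 4 = 10
y' = -6 + -5 = -11
Result: (10, -11)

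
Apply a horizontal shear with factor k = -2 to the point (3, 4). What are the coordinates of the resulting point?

Shear matrix for horizontal shear with factor k = -2:
[[1, -2], [0, 1]]
Result: (3, 4) → (-5, 4)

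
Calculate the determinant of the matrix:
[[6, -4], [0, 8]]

For a 2×2 matrix [[a, b], [c, d]], det = ad - bc
det = (6)(8) - (-4)(0) = 48 - 0 = 48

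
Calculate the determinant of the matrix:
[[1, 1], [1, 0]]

For a 2×2 matrix [[a, b], [c, d]], det = ad - bc
det = (1)(0) - (1)(1) = 0 - 1 = -1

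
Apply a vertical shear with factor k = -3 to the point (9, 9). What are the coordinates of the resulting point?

Shear matrix for vertical shear with factor k = -3:
[[1, 0], [-3, 1]]
Result: (9, 9) → (9, -18)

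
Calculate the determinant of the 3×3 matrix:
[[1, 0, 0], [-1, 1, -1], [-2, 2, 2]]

Expansion along first row:
det = 1·det([[1,-1],[2,2]]) - 0·det([[-1,-1],[-2,2]]) + 0·det([[-1,1],[-2,2]])
    = 1·(1·2 - -1·2) - 0·(-1·2 - -1·-2) + 0·(-1·2 - 1·-2)
    = 1·4 - 0·-4 + 0·0
    = 4 + 0 + 0 = 4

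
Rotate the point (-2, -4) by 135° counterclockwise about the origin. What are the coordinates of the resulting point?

Rotation matrix for 135°: [[cos 135°, -sin 135°], [sin 135°, cos 135°]] ≈ [[-0.707107, -0.707107], [0.707107, -0.707107]]
[[-0.707107, -0.707107], [0.707107, -0.707107]] × [-2, -4]ᵀ ≈ [4.2426, 1.4142]ᵀ
Result: (4.2426, 1.4142)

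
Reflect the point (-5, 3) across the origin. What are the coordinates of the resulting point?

Reflection across origin: (-5, 3) → (5, -3)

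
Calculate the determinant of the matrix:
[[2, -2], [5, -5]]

For a 2×2 matrix [[a, b], [c, d]], det = ad - bc
det = (2)(-5) - (-2)(5) = -10 - -10 = 0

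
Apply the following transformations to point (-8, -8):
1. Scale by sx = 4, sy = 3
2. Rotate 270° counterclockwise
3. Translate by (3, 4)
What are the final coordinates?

Step 1: Scale → (-32, -24)
Step 2: Rotate 270° → (-24, 32)
Step 3: Translate → (-21, 36)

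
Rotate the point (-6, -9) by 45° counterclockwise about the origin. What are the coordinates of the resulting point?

Rotation matrix for 45°: [[cos 45°, -sin 45°], [sin 45°, cos 45°]] ≈ [[0.707107, -0.707107], [0.707107, 0.707107]]
[[0.707107, -0.707107], [0.707107, 0.707107]] × [-6, -9]ᵀ ≈ [2.1213, -10.6066]ᵀ
Result: (2.1213, -10.6066)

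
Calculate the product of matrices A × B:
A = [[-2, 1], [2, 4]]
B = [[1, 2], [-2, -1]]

Matrix multiplication:
C[0][0] = -2×1 + 1×-2 = -4
C[0][1] = -2×2 + 1×-1 = -5
C[1][0] = 2×1 + 4×-2 = -6
C[1][1] = 2×2 + 4×-1 = 0
Result: [[-4, -5], [-6, 0]]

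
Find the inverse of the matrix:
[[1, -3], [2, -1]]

For [[a,b],[c,d]], inverse = (1/det)·[[d,-b],[-c,a]]
det = (1)(-1) - (-3)(2) = -1 - -6 = 5
Inverse = (1/5)·[[-1, 3], [-2, 1]]
= [[-1/5, 3/5], [-2/5, 1/5]]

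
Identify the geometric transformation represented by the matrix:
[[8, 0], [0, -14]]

This matrix represents: non-uniform scaling by sx = 8, sy = -14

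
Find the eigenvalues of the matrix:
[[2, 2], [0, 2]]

Characteristic equation: det(A - λI) = 0
λ² - (trace)λ + (det) = 0
trace = 2 + 2 = 4, det = (2)(2) - (2)(0) = 4
λ² - (4)λ + (4) = 0
λ = (4 ± √((4)² - 4·(4))) / 2 = (4 ± √0) / 2
Solving: λ = 2, 2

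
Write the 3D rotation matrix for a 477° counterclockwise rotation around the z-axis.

Rotation matrix for counterclockwise 477° around z-axis:
cos(477°) = -0.4540, sin(477°) = 0.8910
Result: [[-0.4540, -0.8910, 0], [0.8910, -0.4540, 0], [0, 0, 1]]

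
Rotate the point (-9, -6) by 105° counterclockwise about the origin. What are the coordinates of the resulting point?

Rotation matrix for 105°: [[cos 105°, -sin 105°], [sin 105°, cos 105°]] ≈ [[-0.258819, -0.965926], [0.965926, -0.258819]]
[[-0.258819, -0.965926], [0.965926, -0.258819]] × [-9, -6]ᵀ ≈ [8.1249, -7.1404]ᵀ
Result: (8.1249, -7.1404)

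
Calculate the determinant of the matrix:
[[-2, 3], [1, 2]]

For a 2×2 matrix [[a, b], [c, d]], det = ad - bc
det = (-2)(2) - (3)(1) = -4 - 3 = -7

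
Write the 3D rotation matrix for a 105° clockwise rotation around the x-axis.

Rotation matrix for clockwise 105° around x-axis:
A clockwise rotation by 105° is a counterclockwise rotation by -105°.
cos(-105°) = -0.2588, sin(-105°) = -0.9659
Result: [[1, 0, 0], [0, -0.2588, 0.9659], [0, -0.9659, -0.2588]]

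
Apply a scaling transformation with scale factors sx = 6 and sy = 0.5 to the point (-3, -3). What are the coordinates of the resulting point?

Scaling matrix:
[[6, 0], [0, 0.50]]
Result: (-3 × 6, -3 × 0.5) = (-18, -1.5)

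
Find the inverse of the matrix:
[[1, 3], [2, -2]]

For [[a,b],[c,d]], inverse = (1/det)·[[d,-b],[-c,a]]
det = (1)(-2) - (3)(2) = -2 - 6 = -8
Inverse = (1/-8)·[[-2, -3], [-2, 1]]
= [[1/4, 3/8], [1/4, -1/8]]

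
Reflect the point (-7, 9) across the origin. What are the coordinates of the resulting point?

Reflection across origin: (-7, 9) → (7, -9)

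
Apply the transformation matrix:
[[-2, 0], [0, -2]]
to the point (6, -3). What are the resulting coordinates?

Matrix multiplication:
[[-2, 0], [0, -2]] × [6, -3]ᵀ
= [(-2)(6) + (0)(-3), (0)(6) + (-2)(-3)]ᵀ
= [-12, 6]ᵀ
Result: (-12, 6)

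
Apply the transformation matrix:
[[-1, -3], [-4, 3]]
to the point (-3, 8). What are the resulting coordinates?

Matrix multiplication:
[[-1, -3], [-4, 3]] × [-3, 8]ᵀ
= [(-1)(-3) + (-3)(8), (-4)(-3) + (3)(8)]ᵀ
= [-21, 36]ᵀ
Result: (-21, 36)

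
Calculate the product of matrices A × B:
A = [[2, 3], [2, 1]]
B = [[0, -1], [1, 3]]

Matrix multiplication:
C[0][0] = 2×0 + 3×1 = 3
C[0][1] = 2×-1 + 3×3 = 7
C[1][0] = 2×0 + 1×1 = 1
C[1][1] = 2×-1 + 1×3 = 1
Result: [[3, 7], [1, 1]]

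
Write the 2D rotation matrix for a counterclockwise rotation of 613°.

Rotation matrix formula: [[cos θ, -sin θ], [sin θ, cos θ]]
For θ = 613°:
cos(613°) = -0.2924
sin(613°) = -0.9563
Result: [[-0.2924, 0.9563], [-0.9563, -0.2924]]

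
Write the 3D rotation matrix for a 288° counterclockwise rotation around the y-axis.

Rotation matrix for counterclockwise 288° around y-axis:
cos(288°) = 0.3090, sin(288°) = -0.9511
Result: [[0.3090, 0, -0.9511], [0, 1, 0], [0.9511, 0, 0.3090]]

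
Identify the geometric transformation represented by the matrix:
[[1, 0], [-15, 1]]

This matrix represents: vertical shear with factor -15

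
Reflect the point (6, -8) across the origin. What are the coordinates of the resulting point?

Reflection across origin: (6, -8) → (-6, 8)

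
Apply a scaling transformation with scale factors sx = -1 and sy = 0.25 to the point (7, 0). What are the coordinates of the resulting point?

Scaling matrix:
[[-1, 0], [0, 0.25]]
Result: (7 × -1, 0 × 0.25) = (-7, 0)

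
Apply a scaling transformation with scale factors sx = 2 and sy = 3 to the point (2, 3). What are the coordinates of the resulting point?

Scaling matrix:
[[2, 0], [0, 3]]
Result: (2 × 2, 3 × 3) = (4, 9)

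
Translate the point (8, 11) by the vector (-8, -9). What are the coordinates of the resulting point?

Translation by (-8, -9) (homogeneous matrix [[1, 0, -8], [0, 1, -9], [0, 0, 1]]):
x' = 8 + -8 = 0
y' = 11 + -9 = 2
Result: (0, 2)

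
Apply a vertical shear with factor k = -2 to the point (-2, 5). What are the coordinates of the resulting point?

Shear matrix for vertical shear with factor k = -2:
[[1, 0], [-2, 1]]
Result: (-2, 5) → (-2, 9)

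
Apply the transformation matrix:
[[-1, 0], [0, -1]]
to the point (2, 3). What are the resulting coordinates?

Matrix multiplication:
[[-1, 0], [0, -1]] × [2, 3]ᵀ
= [(-1)(2) + (0)(3), (0)(2) + (-1)(3)]ᵀ
= [-2, -3]ᵀ
Result: (-2, -3)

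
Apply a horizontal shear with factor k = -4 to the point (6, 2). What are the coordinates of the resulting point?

Shear matrix for horizontal shear with factor k = -4:
[[1, -4], [0, 1]]
Result: (6, 2) → (-2, 2)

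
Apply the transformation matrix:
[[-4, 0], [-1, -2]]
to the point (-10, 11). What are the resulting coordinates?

Matrix multiplication:
[[-4, 0], [-1, -2]] × [-10, 11]ᵀ
= [(-4)(-10) + (0)(11), (-1)(-10) + (-2)(11)]ᵀ
= [40, -12]ᵀ
Result: (40, -12)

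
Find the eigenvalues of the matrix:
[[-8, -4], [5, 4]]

Characteristic equation: det(A - λI) = 0
λ² - (trace)λ + (det) = 0
trace = -8 + 4 = -4, det = (-8)(4) - (-4)(5) = -12
λ² - (-4)λ + (-12) = 0
λ = (-4 ± √((-4)² - 4·(-12))) / 2 = (-4 ± √64) / 2
Solving: λ = -6, 2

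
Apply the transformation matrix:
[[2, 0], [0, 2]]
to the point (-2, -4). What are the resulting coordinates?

Matrix multiplication:
[[2, 0], [0, 2]] × [-2, -4]ᵀ
= [(2)(-2) + (0)(-4), (0)(-2) + (2)(-4)]ᵀ
= [-4, -8]ᵀ
Result: (-4, -8)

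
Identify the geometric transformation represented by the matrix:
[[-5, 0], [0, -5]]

This matrix represents: uniform scaling by factor -5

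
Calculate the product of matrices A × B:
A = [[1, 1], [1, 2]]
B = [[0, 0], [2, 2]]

Matrix multiplication:
C[0][0] = 1×0 + 1×2 = 2
C[0][1] = 1×0 + 1×2 = 2
C[1][0] = 1×0 + 2×2 = 4
C[1][1] = 1×0 + 2×2 = 4
Result: [[2, 2], [4, 4]]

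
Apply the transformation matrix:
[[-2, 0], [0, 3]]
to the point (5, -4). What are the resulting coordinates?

Matrix multiplication:
[[-2, 0], [0, 3]] × [5, -4]ᵀ
= [(-2)(5) + (0)(-4), (0)(5) + (3)(-4)]ᵀ
= [-10, -12]ᵀ
Result: (-10, -12)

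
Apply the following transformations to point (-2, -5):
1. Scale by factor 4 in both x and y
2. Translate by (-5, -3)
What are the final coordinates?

Step 1: Scale (-2, -5) by 4 → (-8, -20)
Step 2: Translate by (-5, -3) → (-13, -23)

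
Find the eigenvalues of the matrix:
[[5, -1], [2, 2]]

Characteristic equation: det(A - λI) = 0
λ² - (trace)λ + (det) = 0
trace = 5 + 2 = 7, det = (5)(2) - (-1)(2) = 12
λ² - (7)λ + (12) = 0
λ = (7 ± √((7)² - 4·(12))) / 2 = (7 ± √1) / 2
Solving: λ = 3, 4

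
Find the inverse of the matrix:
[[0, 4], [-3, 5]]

For [[a,b],[c,d]], inverse = (1/det)·[[d,-b],[-c,a]]
det = (0)(5) - (4)(-3) = 0 - -12 = 12
Inverse = (1/12)·[[5, -4], [3, 0]]
= [[5/12, -1/3], [1/4, 0]]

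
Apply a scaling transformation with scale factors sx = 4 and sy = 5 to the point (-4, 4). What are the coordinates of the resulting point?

Scaling matrix:
[[4, 0], [0, 5]]
Result: (-4 × 4, 4 × 5) = (-16, 20)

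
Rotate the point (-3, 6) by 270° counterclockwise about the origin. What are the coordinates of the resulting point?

Rotation matrix for 270°: [[cos 270°, -sin 270°], [sin 270°, cos 270°]] = [[0, 1], [-1, 0]]
[[0, 1], [-1, 0]] × [-3, 6]ᵀ = [6, 3]ᵀ
Result: (6, 3)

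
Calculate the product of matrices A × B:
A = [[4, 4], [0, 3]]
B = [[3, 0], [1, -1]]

Matrix multiplication:
C[0][0] = 4×3 + 4×1 = 16
C[0][1] = 4×0 + 4×-1 = -4
C[1][0] = 0×3 + 3×1 = 3
C[1][1] = 0×0 + 3×-1 = -3
Result: [[16, -4], [3, -3]]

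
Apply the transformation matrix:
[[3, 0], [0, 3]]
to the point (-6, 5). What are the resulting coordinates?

Matrix multiplication:
[[3, 0], [0, 3]] × [-6, 5]ᵀ
= [(3)(-6) + (0)(5), (0)(-6) + (3)(5)]ᵀ
= [-18, 15]ᵀ
Result: (-18, 15)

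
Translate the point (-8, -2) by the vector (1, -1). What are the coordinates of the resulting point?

Translation by (1, -1) (homogeneous matrix [[1, 0, 1], [0, 1, -1], [0, 0, 1]]):
x' = -8 + 1 = -7
y' = -2 + -1 = -3
Result: (-7, -3)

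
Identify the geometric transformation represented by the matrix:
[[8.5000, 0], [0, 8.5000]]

This matrix represents: uniform scaling by factor 8.5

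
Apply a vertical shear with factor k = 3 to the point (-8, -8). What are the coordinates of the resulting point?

Shear matrix for vertical shear with factor k = 3:
[[1, 0], [3, 1]]
Result: (-8, -8) → (-8, -32)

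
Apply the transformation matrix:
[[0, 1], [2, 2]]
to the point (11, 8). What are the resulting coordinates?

Matrix multiplication:
[[0, 1], [2, 2]] × [11, 8]ᵀ
= [(0)(11) + (1)(8), (2)(11) + (2)(8)]ᵀ
= [8, 38]ᵀ
Result: (8, 38)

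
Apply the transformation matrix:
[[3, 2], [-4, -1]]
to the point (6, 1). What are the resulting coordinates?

Matrix multiplication:
[[3, 2], [-4, -1]] × [6, 1]ᵀ
= [(3)(6) + (2)(1), (-4)(6) + (-1)(1)]ᵀ
= [20, -25]ᵀ
Result: (20, -25)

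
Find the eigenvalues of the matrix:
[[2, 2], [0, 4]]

Characteristic equation: det(A - λI) = 0
λ² - (trace)λ + (det) = 0
trace = 2 + 4 = 6, det = (2)(4) - (2)(0) = 8
λ² - (6)λ + (8) = 0
λ = (6 ± √((6)² - 4·(8))) / 2 = (6 ± √4) / 2
Solving: λ = 2, 4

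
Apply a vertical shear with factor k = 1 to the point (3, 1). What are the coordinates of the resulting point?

Shear matrix for vertical shear with factor k = 1:
[[1, 0], [1, 1]]
Result: (3, 1) → (3, 4)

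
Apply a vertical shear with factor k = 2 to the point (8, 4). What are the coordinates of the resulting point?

Shear matrix for vertical shear with factor k = 2:
[[1, 0], [2, 1]]
Result: (8, 4) → (8, 20)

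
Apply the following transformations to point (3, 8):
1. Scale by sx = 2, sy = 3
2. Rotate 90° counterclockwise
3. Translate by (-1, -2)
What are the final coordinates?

Step 1: Scale → (6, 24)
Step 2: Rotate 90° → (-24, 6)
Step 3: Translate → (-25, 4)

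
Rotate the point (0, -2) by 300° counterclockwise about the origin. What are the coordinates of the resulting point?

Rotation matrix for 300°: [[cos 300°, -sin 300°], [sin 300°, cos 300°]] ≈ [[0.500000, 0.866025], [-0.866025, 0.500000]]
[[0.500000, 0.866025], [-0.866025, 0.500000]] × [0, -2]ᵀ ≈ [-1.7321, -1]ᵀ
Result: (-1.7321, -1)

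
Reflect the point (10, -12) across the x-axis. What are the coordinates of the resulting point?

Reflection across x-axis: (10, -12) → (10, 12)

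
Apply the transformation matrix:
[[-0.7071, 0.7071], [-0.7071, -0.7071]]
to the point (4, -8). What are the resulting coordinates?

Matrix multiplication:
[[-0.7071, 0.7071], [-0.7071, -0.7071]] × [4, -8]ᵀ
= [(-0.7071)(4) + (0.7071)(-8), (-0.7071)(4) + (-0.7071)(-8)]ᵀ
= [-8.4852, 2.8284]ᵀ
Result: (-8.4852, 2.8284)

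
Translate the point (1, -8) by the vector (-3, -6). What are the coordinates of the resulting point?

Translation by (-3, -6) (homogeneous matrix [[1, 0, -3], [0, 1, -6], [0, 0, 1]]):
x' = 1 + -3 = -2
y' = -8 + -6 = -14
Result: (-2, -14)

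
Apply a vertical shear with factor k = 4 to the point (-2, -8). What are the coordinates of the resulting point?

Shear matrix for vertical shear with factor k = 4:
[[1, 0], [4, 1]]
Result: (-2, -8) → (-2, -16)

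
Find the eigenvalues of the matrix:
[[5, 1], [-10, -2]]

Characteristic equation: det(A - λI) = 0
λ² - (trace)λ + (det) = 0
trace = 5 + -2 = 3, det = (5)(-2) - (1)(-10) = 0
λ² - (3)λ + (0) = 0
λ = (3 ± √((3)² - 4·(0))) / 2 = (3 ± √9) / 2
Solving: λ = 0, 3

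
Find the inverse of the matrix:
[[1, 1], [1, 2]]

For [[a,b],[c,d]], inverse = (1/det)·[[d,-b],[-c,a]]
det = (1)(2) - (1)(1) = 2 - 1 = 1
Inverse = [[2, -1], [-1, 1]]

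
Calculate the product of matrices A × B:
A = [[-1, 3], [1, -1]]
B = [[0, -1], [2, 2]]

Matrix multiplication:
C[0][0] = -1×0 + 3×2 = 6
C[0][1] = -1×-1 + 3×2 = 7
C[1][0] = 1×0 + -1×2 = -2
C[1][1] = 1×-1 + -1×2 = -3
Result: [[6, 7], [-2, -3]]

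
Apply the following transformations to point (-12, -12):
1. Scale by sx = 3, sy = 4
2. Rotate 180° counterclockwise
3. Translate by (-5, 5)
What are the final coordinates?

Step 1: Scale → (-36, -48)
Step 2: Rotate 180° → (36, 48)
Step 3: Translate → (31, 53)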